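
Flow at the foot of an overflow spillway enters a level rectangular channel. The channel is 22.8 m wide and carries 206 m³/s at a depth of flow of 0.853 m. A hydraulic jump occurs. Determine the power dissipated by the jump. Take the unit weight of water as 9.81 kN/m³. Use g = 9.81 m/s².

q = Q/b = 206/22.8 = 9.04 m²/s; V₁ = q/y₁ = 10.6 m/s. Fr₁ = V₁/√(g·y₁) = 3.66.
Conjugate-depth relation: y₂/y₁ = ½[√(1 + 8Fr₁²) − 1] = ½[√108.3 − 1] = 4.70.
y₂ = 4.70 × 0.853 = 4.01 m.
Head loss: ΔE = (y₂ − y₁)³/(4y₁y₂) = (4.01 − 0.853)³/(4×0.853×4.01) = 31.5/13.7 = 2.30 m.
P = γ·Q·ΔE = 9.81 × 206 × 2.30 = 4651 kW.

P = 4651 kW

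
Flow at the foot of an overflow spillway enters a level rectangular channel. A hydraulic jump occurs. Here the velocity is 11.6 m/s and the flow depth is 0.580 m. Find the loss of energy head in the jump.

ΔE = 3.56 m

Fr₁ = V₁/√(g·y₁) = 11.6/√(9.81×0.580) = 4.86.
Sequent-depth ratio: y₂/y₁ = ½[√(1 + 8Fr₁²) − 1] = ½[√190.2 − 1] = 6.40.
y₂ = 6.40 × 0.580 = 3.71 m.
q = V₁·y₁ = 11.6 × 0.580 = 6.73 m²/s. V₂ = q/y₂ = 6.73/3.71 = 1.81 m/s. E₁ = y₁ + V₁²/2g = 7.44 m; E₂ = y₂ + V₂²/2g = 3.88 m. ΔE = E₁ − E₂ = 3.56 m.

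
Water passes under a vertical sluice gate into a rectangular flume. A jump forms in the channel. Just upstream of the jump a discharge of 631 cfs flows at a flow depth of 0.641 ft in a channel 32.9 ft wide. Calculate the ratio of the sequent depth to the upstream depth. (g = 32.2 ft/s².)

y₂/y₁ = 8.83

q = Q/b = 631/32.9 = 19.2 ft²/s; V₁ = q/y₁ = 29.9 ft/s. Fr₁ = V₁/√(g·y₁) = 6.59.
Bélanger equation: y₂/y₁ = ½[√(1 + 8Fr₁²) − 1] = ½[√348.0 − 1] = 8.83.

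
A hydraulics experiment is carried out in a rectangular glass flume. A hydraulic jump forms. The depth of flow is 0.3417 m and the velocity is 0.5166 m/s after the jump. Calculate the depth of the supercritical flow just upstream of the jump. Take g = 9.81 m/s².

Fr₂ = V₂/√(g·y₂) = 0.5166/√(9.81×0.3417) = 0.2822.
Since the conjugate-depth ratio holds either way, y₁/y₂ = ½[√(1 + 8Fr₂²) − 1] = ½[√1.6369 − 1] = 0.1397.
y₁ = 0.1397 × 0.3417 = 0.04774 m.

y₁ = 0.04774 m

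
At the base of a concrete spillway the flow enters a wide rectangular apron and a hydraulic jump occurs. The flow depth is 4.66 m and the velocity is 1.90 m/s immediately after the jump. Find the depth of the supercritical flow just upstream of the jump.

y₁ = 0.646 m

Fr₂ = V₂/√(g·y₂) = 1.90/√(9.81×4.66) = 0.281.
Since the conjugate-depth ratio holds either way, y₁/y₂ = ½[√(1 + 8Fr₂²) − 1] = ½[√1.632 − 1] = 0.139.
y₁ = 0.139 × 4.66 = 0.646 m.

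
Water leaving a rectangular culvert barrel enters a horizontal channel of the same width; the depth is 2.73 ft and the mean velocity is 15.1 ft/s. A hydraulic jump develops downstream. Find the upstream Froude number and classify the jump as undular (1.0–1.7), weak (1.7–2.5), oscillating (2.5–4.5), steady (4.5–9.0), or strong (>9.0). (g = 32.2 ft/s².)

Fr₁ = 1.61; undular jump

Fr₁ = V₁/√(g·y₁) = 15.1/√(32.2×2.73) = 1.61.
Fr₁ = 1.61 lies in the undular range.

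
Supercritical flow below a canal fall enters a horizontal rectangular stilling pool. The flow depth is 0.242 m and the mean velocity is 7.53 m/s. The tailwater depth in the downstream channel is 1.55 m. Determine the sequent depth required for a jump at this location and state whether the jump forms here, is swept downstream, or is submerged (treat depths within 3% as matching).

y₂ = 1.56 m; the jump forms here

Fr₁ = V₁/√(g·y₁) = 7.53/√(9.81×0.242) = 4.89.
Conjugate-depth relation: y₂/y₁ = ½[√(1 + 8Fr₁²) − 1] = ½[√192.1 − 1] = 6.43.
y₂ = 6.43 × 0.242 = 1.56 m.
Tailwater y_tw = 1.55 m: y_tw ≈ y₂, so the jump forms here.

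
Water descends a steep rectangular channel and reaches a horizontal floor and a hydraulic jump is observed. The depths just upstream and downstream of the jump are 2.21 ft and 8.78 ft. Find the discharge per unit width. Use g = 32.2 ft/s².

For a rectangular channel the momentum equation gives q² = ½·g·y₁·y₂·(y₁ + y₂) = ½×32.2×2.21×8.78×11.0 = 3433.
q = √3433 = 58.6 ft²/s.

q = 58.6 ft²/s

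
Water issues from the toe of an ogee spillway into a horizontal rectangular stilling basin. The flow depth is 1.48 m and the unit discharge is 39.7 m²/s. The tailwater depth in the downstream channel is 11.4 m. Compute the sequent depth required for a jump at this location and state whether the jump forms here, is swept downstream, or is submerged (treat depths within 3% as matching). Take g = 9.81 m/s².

V₁ = q/y₁ = 39.7/1.48 = 26.8 m/s. Fr₁ = V₁/√(g·y₁) = 26.8/√(9.81×1.48) = 7.04.
Conjugate-depth relation: y₂/y₁ = ½[√(1 + 8Fr₁²) − 1] = ½[√397.5 − 1] = 9.47.
y₂ = 9.47 × 1.48 = 14.0 m.
Tailwater y_tw = 11.4 m: y_tw < y₂, so the jump is swept downstream.

y₂ = 14.0 m; the jump is swept downstream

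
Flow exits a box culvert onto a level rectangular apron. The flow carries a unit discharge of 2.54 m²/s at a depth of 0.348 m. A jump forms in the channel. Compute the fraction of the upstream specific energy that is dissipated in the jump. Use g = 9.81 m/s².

V₁ = q/y₁ = 2.54/0.348 = 7.30 m/s. Fr₁ = V₁/√(g·y₁) = 7.30/√(9.81×0.348) = 3.95.
Bélanger equation: y₂/y₁ = ½[√(1 + 8Fr₁²) − 1] = ½[√125.8 − 1] = 5.11.
y₂ = 5.11 × 0.348 = 1.78 m.
E₁ = y₁ + V₁²/2g = 3.06 m. ΔE = (y₂ − y₁)³/(4y₁y₂) = 1.18 m. ΔE/E₁ = 1.18/3.06 = 0.386.

ΔE/E₁ = 0.386 (38.6%)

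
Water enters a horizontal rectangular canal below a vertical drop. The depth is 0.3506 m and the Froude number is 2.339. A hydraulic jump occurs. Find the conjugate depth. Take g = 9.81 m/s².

Fr₁ = 2.339 (given).
Conjugate-depth relation: y₂/y₁ = ½[√(1 + 8Fr₁²) − 1] = ½[√44.767 − 1] = 2.845.
y₂ = 2.845 × 0.3506 = 0.9976 m.

y₂ = 0.9976 m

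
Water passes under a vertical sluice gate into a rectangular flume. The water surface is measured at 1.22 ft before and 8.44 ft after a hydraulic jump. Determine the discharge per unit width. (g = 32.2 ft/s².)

q = 40.0 ft²/s

For a rectangular channel the momentum equation gives q² = ½·g·y₁·y₂·(y₁ + y₂) = ½×32.2×1.22×8.44×9.66 = 1601.
q = √1601 = 40.0 ft²/s.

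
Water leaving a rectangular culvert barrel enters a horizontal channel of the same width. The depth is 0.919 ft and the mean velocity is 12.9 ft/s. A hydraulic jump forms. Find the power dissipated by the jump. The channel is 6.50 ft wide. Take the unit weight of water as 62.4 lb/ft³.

Fr₁ = V₁/√(g·y₁) = 12.9/√(32.2×0.919) = 2.37.
Sequent-depth ratio: y₂/y₁ = ½[√(1 + 8Fr₁²) − 1] = ½[√45.99 − 1] = 2.89.
y₂ = 2.89 × 0.919 = 2.66 ft.
q = V₁·y₁ = 12.9 × 0.919 = 11.9 ft²/s. V₂ = q/y₂ = 11.9/2.66 = 4.46 ft/s. E₁ = y₁ + V₁²/2g = 3.50 ft; E₂ = y₂ + V₂²/2g = 2.97 ft. ΔE = E₁ − E₂ = 0.537 ft.
Q = q·b = 11.9 × 6.50 = 77.1 cfs. P = γ·Q·ΔE/550 = 62.4 × 77.1 × 0.537 / 550 = 4.70 hp.

P = 4.70 hp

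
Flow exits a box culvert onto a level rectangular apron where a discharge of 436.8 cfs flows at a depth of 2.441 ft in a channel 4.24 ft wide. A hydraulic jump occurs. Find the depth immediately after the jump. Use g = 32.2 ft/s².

y₂ = 15.26 ft

q = Q/b = 436.8/4.24 = 103.0 ft²/s; V₁ = q/y₁ = 42.20 ft/s. Fr₁ = V₁/√(g·y₁) = 4.760.
By Bélanger, y₂/y₁ = ½[√(1 + 8Fr₁²) − 1] = ½[√182.29 − 1] = 6.251.
y₂ = 6.251 × 2.441 = 15.26 ft.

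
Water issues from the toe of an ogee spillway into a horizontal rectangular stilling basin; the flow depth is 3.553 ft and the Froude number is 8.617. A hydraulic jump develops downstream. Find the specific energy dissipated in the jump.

Fr₁ = 8.617 (given).
Sequent-depth ratio: y₂/y₁ = ½[√(1 + 8Fr₁²) − 1] = ½[√595.02 − 1] = 11.70.
y₂ = 11.70 × 3.553 = 41.56 ft.
V₁ = Fr₁·√(g·y₁) = 8.617×√(32.2×3.553) = 92.17 ft/s; q = V₁·y₁ = 327.5 ft²/s. V₂ = q/y₂ = 327.5/41.56 = 7.880 ft/s. E₁ = y₁ + V₁²/2g = 135.5 ft; E₂ = y₂ + V₂²/2g = 42.52 ft. ΔE = E₁ − E₂ = 92.94 ft.

ΔE = 92.94 ft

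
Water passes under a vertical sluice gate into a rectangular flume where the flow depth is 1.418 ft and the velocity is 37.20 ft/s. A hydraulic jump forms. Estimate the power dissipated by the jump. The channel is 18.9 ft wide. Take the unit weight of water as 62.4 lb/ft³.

P = 1374 hp

Fr₁ = V₁/√(g·y₁) = 37.20/√(32.2×1.418) = 5.505.
Sequent-depth ratio: y₂/y₁ = ½[√(1 + 8Fr₁²) − 1] = ½[√243.46 − 1] = 7.302.
y₂ = 7.302 × 1.418 = 10.35 ft.
Head loss: ΔE = (y₂ − y₁)³/(4y₁y₂) = (10.35 − 1.418)³/(4×1.418×10.35) = 713.5/58.73 = 12.15 ft.
q = V₁·y₁ = 37.20 × 1.418 = 52.75 ft²/s. Q = q·b = 52.75 × 18.9 = 997.0 cfs. P = γ·Q·ΔE/550 = 62.4 × 997.0 × 12.15 / 550 = 1374 hp.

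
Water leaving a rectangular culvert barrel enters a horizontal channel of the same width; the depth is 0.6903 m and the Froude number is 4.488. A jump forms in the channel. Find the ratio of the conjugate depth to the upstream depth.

y₂/y₁ = 5.867

Fr₁ = 4.488 (given).
Conjugate-depth relation: y₂/y₁ = ½[√(1 + 8Fr₁²) − 1] = ½[√162.14 − 1] = 5.867.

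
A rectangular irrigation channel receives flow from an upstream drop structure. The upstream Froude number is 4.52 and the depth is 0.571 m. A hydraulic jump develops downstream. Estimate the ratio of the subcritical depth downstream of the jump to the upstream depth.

Fr₁ = 4.52 (given).
From the momentum equation for a rectangular channel, y₂/y₁ = ½[√(1 + 8Fr₁²) − 1] = ½[√164.4 − 1] = 5.91.

y₂/y₁ = 5.91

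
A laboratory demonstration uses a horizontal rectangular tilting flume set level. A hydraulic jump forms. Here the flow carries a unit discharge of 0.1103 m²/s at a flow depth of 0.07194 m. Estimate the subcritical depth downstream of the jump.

y₂ = 0.1532 m

V₁ = q/y₁ = 0.1103/0.07194 = 1.533 m/s. Fr₁ = V₁/√(g·y₁) = 1.533/√(9.81×0.07194) = 1.825.
Sequent-depth ratio: y₂/y₁ = ½[√(1 + 8Fr₁²) − 1] = ½[√27.648 − 1] = 2.129.
y₂ = 2.129 × 0.07194 = 0.1532 m.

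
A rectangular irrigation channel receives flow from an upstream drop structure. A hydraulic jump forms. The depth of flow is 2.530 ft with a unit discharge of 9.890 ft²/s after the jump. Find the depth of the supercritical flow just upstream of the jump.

V₂ = q/y₂ = 9.890/2.530 = 3.909 ft/s; Fr₂ = V₂/√(g·y₂) = 0.4331.
Since the conjugate-depth ratio holds either way, y₁/y₂ = ½[√(1 + 8Fr₂²) − 1] = ½[√2.5006 − 1] = 0.2907.
y₁ = 0.2907 × 2.530 = 0.7354 ft.

y₁ = 0.7354 ft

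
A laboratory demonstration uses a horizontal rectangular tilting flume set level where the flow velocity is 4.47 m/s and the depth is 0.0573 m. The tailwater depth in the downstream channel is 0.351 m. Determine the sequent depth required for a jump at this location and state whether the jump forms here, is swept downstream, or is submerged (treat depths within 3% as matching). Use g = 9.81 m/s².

Fr₁ = V₁/√(g·y₁) = 4.47/√(9.81×0.0573) = 5.96.
From the momentum equation for a rectangular channel, y₂/y₁ = ½[√(1 + 8Fr₁²) − 1] = ½[√285.4 − 1] = 7.95.
y₂ = 7.95 × 0.0573 = 0.455 m.
Tailwater y_tw = 0.351 m: y_tw < y₂, so the jump is swept downstream.

y₂ = 0.455 m; the jump is swept downstream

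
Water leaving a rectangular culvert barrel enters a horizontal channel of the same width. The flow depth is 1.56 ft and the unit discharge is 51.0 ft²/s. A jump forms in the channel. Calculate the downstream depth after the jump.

V₁ = q/y₁ = 51.0/1.56 = 32.7 ft/s. Fr₁ = V₁/√(g·y₁) = 32.7/√(32.2×1.56) = 4.61.
By Bélanger, y₂/y₁ = ½[√(1 + 8Fr₁²) − 1] = ½[√171.2 − 1] = 6.04.
y₂ = 6.04 × 1.56 = 9.43 ft.

y₂ = 9.43 ft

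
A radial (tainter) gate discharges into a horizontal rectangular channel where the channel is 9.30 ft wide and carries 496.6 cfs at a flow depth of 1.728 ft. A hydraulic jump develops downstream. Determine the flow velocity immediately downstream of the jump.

q = Q/b = 496.6/9.30 = 53.40 ft²/s; V₁ = q/y₁ = 30.90 ft/s. Fr₁ = V₁/√(g·y₁) = 4.143.
Bélanger equation: y₂/y₁ = ½[√(1 + 8Fr₁²) − 1] = ½[√138.29 − 1] = 5.380.
y₂ = 5.380 × 1.728 = 9.296 ft.
V₂ = q/y₂ = 53.40/9.296 = 5.744 ft/s.

V₂ = 5.744 ft/s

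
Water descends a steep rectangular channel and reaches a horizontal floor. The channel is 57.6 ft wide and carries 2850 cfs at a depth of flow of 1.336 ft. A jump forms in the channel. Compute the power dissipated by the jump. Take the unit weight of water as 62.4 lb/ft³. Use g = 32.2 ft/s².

P = 3956 hp

q = Q/b = 2850/57.6 = 49.48 ft²/s; V₁ = q/y₁ = 37.04 ft/s. Fr₁ = V₁/√(g·y₁) = 5.647.
From the momentum equation for a rectangular channel, y₂/y₁ = ½[√(1 + 8Fr₁²) − 1] = ½[√256.07 − 1] = 7.501.
y₂ = 7.501 × 1.336 = 10.02 ft.
V₂ = q/y₂ = 49.48/10.02 = 4.937 ft/s. E₁ = y₁ + V₁²/2g = 22.63 ft; E₂ = y₂ + V₂²/2g = 10.40 ft. ΔE = E₁ − E₂ = 12.23 ft.
P = γ·Q·ΔE/550 = 62.4 × 2850 × 12.23 / 550 = 3956 hp.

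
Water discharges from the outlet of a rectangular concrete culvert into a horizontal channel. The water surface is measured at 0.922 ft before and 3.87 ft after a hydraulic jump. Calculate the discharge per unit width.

q = 16.6 ft²/s

For a rectangular channel the momentum equation gives q² = ½·g·y₁·y₂·(y₁ + y₂) = ½×32.2×0.922×3.87×4.79 = 275.
q = √275 = 16.6 ft²/s.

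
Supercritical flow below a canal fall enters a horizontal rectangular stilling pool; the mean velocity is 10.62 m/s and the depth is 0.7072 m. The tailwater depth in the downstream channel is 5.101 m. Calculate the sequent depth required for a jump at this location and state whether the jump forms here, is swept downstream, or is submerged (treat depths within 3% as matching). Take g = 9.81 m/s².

y₂ = 3.694 m; the jump is submerged

Fr₁ = V₁/√(g·y₁) = 10.62/√(9.81×0.7072) = 4.032.
Bélanger equation: y₂/y₁ = ½[√(1 + 8Fr₁²) − 1] = ½[√131.06 − 1] = 5.224.
y₂ = 5.224 × 0.7072 = 3.694 m.
Tailwater y_tw = 5.101 m: y_tw > y₂, so the jump is submerged.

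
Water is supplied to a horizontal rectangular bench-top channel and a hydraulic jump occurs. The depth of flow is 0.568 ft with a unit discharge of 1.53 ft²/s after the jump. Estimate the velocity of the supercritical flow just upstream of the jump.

V₂ = q/y₂ = 1.53/0.568 = 2.69 ft/s; Fr₂ = V₂/√(g·y₂) = 0.630.
The Bélanger relation is symmetric: y₁/y₂ = ½[√(1 + 8Fr₂²) − 1] = ½[√4.174 − 1] = 0.521.
y₁ = 0.521 × 0.568 = 0.296 ft.
V₁ = q/y₁ = 1.53/0.296 = 5.17 ft/s.

V₁ = 5.17 ft/s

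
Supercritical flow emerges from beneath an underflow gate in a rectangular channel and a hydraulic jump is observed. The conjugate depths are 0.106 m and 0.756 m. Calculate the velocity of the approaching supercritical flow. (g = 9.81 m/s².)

V₁ = 5.49 m/s

For a rectangular channel the momentum equation gives q² = ½·g·y₁·y₂·(y₁ + y₂) = ½×9.81×0.106×0.756×0.862 = 0.339.
q = √0.339 = 0.582 m²/s.
V₁ = q/y₁ = 0.582/0.106 = 5.49 m/s.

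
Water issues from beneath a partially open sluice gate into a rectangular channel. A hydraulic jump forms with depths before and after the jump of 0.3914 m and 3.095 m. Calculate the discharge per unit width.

For a rectangular channel the momentum equation gives q² = ½·g·y₁·y₂·(y₁ + y₂) = ½×9.81×0.3914×3.095×3.486 = 20.72.
q = √20.72 = 4.551 m²/s.

q = 4.551 m²/s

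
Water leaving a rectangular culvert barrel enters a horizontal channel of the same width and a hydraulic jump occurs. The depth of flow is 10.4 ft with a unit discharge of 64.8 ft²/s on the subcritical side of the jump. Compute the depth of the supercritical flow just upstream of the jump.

V₂ = q/y₂ = 64.8/10.4 = 6.23 ft/s; Fr₂ = V₂/√(g·y₂) = 0.340.
From the momentum equation (using Fr₂), y₁/y₂ = ½[√(1 + 8Fr₂²) − 1] = ½[√1.927 − 1] = 0.194.
y₁ = 0.194 × 10.4 = 2.02 ft.

y₁ = 2.02 ft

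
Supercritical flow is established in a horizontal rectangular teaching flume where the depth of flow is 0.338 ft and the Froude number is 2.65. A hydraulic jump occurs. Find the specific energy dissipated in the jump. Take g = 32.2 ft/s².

Fr₁ = 2.65 (given).
Conjugate-depth relation: y₂/y₁ = ½[√(1 + 8Fr₁²) − 1] = ½[√57.18 − 1] = 3.28.
y₂ = 3.28 × 0.338 = 1.11 ft.
V₁ = Fr₁·√(g·y₁) = 2.65×√(32.2×0.338) = 8.74 ft/s; q = V₁·y₁ = 2.95 ft²/s. V₂ = q/y₂ = 2.95/1.11 = 2.66 ft/s. E₁ = y₁ + V₁²/2g = 1.52 ft; E₂ = y₂ + V₂²/2g = 1.22 ft. ΔE = E₁ − E₂ = 0.306 ft.

ΔE = 0.306 ft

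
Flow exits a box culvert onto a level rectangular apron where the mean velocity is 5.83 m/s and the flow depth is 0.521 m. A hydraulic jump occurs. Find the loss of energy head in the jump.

ΔE = 0.425 m

Fr₁ = V₁/√(g·y₁) = 5.83/√(9.81×0.521) = 2.58.
Bélanger equation: y₂/y₁ = ½[√(1 + 8Fr₁²) − 1] = ½[√54.20 − 1] = 3.18.
y₂ = 3.18 × 0.521 = 1.66 m.
q = V₁·y₁ = 5.83 × 0.521 = 3.04 m²/s. V₂ = q/y₂ = 3.04/1.66 = 1.83 m/s. E₁ = y₁ + V₁²/2g = 2.25 m; E₂ = y₂ + V₂²/2g = 1.83 m. ΔE = E₁ − E₂ = 0.425 m.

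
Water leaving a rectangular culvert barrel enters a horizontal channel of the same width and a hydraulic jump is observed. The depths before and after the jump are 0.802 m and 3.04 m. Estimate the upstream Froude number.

For a rectangular channel the momentum equation gives q² = ½·g·y₁·y₂·(y₁ + y₂) = ½×9.81×0.802×3.04×3.84 = 45.9.
q = √45.9 = 6.78 m²/s.
V₁ = q/y₁ = 8.45 m/s; Fr₁ = V₁/√(g·y₁) = 3.01.

Fr₁ = 3.01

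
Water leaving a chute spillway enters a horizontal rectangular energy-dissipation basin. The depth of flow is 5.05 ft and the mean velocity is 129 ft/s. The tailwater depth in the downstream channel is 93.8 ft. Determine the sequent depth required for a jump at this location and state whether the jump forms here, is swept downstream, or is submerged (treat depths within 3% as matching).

y₂ = 69.8 ft; the jump is submerged

Fr₁ = V₁/√(g·y₁) = 129/√(32.2×5.05) = 10.1.
Conjugate-depth relation: y₂/y₁ = ½[√(1 + 8Fr₁²) − 1] = ½[√819.7 − 1] = 13.8.
y₂ = 13.8 × 5.05 = 69.8 ft.
Tailwater y_tw = 93.8 ft: y_tw > y₂, so the jump is submerged.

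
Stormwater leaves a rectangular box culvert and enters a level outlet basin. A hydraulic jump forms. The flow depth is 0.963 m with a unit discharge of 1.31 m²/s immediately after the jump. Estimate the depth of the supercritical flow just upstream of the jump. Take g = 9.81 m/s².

y₁ = 0.290 m

V₂ = q/y₂ = 1.31/0.963 = 1.36 m/s; Fr₂ = V₂/√(g·y₂) = 0.443.
Since the conjugate-depth ratio holds either way, y₁/y₂ = ½[√(1 + 8Fr₂²) − 1] = ½[√2.567 − 1] = 0.301.
y₁ = 0.301 × 0.963 = 0.290 m.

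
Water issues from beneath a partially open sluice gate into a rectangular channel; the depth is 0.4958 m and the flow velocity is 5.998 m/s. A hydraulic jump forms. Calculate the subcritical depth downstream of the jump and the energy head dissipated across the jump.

Fr₁ = V₁/√(g·y₁) = 5.998/√(9.81×0.4958) = 2.720.
From the momentum equation for a rectangular channel, y₂/y₁ = ½[√(1 + 8Fr₁²) − 1] = ½[√60.174 − 1] = 3.379.
y₂ = 3.379 × 0.4958 = 1.675 m.
Head loss: ΔE = (y₂ − y₁)³/(4y₁y₂) = (1.675 − 0.4958)³/(4×0.4958×1.675) = 1.640/3.322 = 0.4937 m.

y₂ = 1.675 m; ΔE = 0.4937 m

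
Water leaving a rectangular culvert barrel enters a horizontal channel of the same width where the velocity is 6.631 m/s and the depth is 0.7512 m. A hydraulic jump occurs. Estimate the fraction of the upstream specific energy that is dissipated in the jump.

ΔE/E₁ = 0.166 (16.6%)

Fr₁ = V₁/√(g·y₁) = 6.631/√(9.81×0.7512) = 2.443.
Sequent-depth ratio: y₂/y₁ = ½[√(1 + 8Fr₁²) − 1] = ½[√48.734 − 1] = 2.990.
y₂ = 2.990 × 0.7512 = 2.246 m.
E₁ = y₁ + V₁²/2g = 2.992 m. ΔE = (y₂ − y₁)³/(4y₁y₂) = 0.4952 m. ΔE/E₁ = 0.4952/2.992 = 0.166.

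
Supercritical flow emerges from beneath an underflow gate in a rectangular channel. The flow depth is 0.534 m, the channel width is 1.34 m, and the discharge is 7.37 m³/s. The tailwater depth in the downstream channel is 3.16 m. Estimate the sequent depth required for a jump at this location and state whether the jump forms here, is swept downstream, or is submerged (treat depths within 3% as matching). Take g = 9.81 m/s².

y₂ = 3.14 m; the jump forms here

q = Q/b = 7.37/1.34 = 5.50 m²/s; V₁ = q/y₁ = 10.3 m/s. Fr₁ = V₁/√(g·y₁) = 4.50.
Bélanger equation: y₂/y₁ = ½[√(1 + 8Fr₁²) − 1] = ½[√163.0 − 1] = 5.88.
y₂ = 5.88 × 0.534 = 3.14 m.
Tailwater y_tw = 3.16 m: y_tw ≈ y₂, so the jump forms here.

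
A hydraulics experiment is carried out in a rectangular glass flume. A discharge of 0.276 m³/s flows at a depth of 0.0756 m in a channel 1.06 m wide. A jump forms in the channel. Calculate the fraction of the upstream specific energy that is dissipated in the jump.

q = Q/b = 0.276/1.06 = 0.260 m²/s; V₁ = q/y₁ = 3.44 m/s. Fr₁ = V₁/√(g·y₁) = 4.00.
Bélanger equation: y₂/y₁ = ½[√(1 + 8Fr₁²) − 1] = ½[√129.0 − 1] = 5.18.
y₂ = 5.18 × 0.0756 = 0.391 m.
E₁ = y₁ + V₁²/2g = 0.680 m. ΔE = (y₂ − y₁)³/(4y₁y₂) = 0.266 m. ΔE/E₁ = 0.266/0.680 = 0.391.

ΔE/E₁ = 0.391 (39.1%)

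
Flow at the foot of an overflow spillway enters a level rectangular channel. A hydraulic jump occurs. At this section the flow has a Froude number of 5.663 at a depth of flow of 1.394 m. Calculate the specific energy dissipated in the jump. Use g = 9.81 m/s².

Fr₁ = 5.663 (given).
From the momentum equation for a rectangular channel, y₂/y₁ = ½[√(1 + 8Fr₁²) − 1] = ½[√257.56 − 1] = 7.524.
y₂ = 7.524 × 1.394 = 10.49 m.
Head loss: ΔE = (y₂ − y₁)³/(4y₁y₂) = (10.49 − 1.394)³/(4×1.394×10.49) = 752.3/58.49 = 12.86 m.

ΔE = 12.86 m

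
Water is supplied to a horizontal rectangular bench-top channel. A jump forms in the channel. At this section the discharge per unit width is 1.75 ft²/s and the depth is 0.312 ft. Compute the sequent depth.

y₂ = 0.640 ft

V₁ = q/y₁ = 1.75/0.312 = 5.61 ft/s. Fr₁ = V₁/√(g·y₁) = 5.61/√(32.2×0.312) = 1.77.
Bélanger equation: y₂/y₁ = ½[√(1 + 8Fr₁²) − 1] = ½[√26.05 − 1] = 2.05.
y₂ = 2.05 × 0.312 = 0.640 ft.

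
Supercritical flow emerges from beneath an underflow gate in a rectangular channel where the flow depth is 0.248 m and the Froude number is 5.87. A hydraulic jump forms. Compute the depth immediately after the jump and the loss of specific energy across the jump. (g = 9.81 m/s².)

y₂ = 1.94 m; ΔE = 2.51 m

Fr₁ = 5.87 (given).
From the momentum equation for a rectangular channel, y₂/y₁ = ½[√(1 + 8Fr₁²) − 1] = ½[√276.7 − 1] = 7.82.
y₂ = 7.82 × 0.248 = 1.94 m.
V₁ = Fr₁·√(g·y₁) = 5.87×√(9.81×0.248) = 9.16 m/s; q = V₁·y₁ = 2.27 m²/s. V₂ = q/y₂ = 2.27/1.94 = 1.17 m/s. E₁ = y₁ + V₁²/2g = 4.52 m; E₂ = y₂ + V₂²/2g = 2.01 m. ΔE = E₁ − E₂ = 2.51 m.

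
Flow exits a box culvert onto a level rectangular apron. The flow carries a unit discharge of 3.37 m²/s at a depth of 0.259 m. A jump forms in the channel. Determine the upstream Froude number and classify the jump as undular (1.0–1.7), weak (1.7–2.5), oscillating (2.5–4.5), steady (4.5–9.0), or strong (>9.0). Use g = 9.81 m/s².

V₁ = q/y₁ = 3.37/0.259 = 13.0 m/s. Fr₁ = V₁/√(g·y₁) = 13.0/√(9.81×0.259) = 8.16.
Fr₁ = 8.16 lies in the steady range.

Fr₁ = 8.16; steady jump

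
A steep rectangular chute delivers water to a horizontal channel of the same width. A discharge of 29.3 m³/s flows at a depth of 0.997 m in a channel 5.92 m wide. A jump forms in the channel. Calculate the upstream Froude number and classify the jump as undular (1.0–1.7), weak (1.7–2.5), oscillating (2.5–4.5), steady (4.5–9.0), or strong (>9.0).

Fr₁ = 1.59; undular jump

q = Q/b = 29.3/5.92 = 4.95 m²/s; V₁ = q/y₁ = 4.96 m/s. Fr₁ = V₁/√(g·y₁) = 1.59.
Fr₁ = 1.59 lies in the undular range.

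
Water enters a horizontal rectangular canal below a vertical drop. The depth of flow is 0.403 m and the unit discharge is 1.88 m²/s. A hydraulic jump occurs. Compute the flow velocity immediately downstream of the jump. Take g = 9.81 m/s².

V₂ = 1.63 m/s

V₁ = q/y₁ = 1.88/0.403 = 4.67 m/s. Fr₁ = V₁/√(g·y₁) = 4.67/√(9.81×0.403) = 2.35.
Bélanger equation: y₂/y₁ = ½[√(1 + 8Fr₁²) − 1] = ½[√45.04 − 1] = 2.86.
y₂ = 2.86 × 0.403 = 1.15 m.
V₂ = q/y₂ = 1.88/1.15 = 1.63 m/s.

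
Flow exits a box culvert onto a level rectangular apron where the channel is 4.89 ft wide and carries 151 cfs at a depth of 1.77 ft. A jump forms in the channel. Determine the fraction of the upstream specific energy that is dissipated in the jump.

q = Q/b = 151/4.89 = 30.9 ft²/s; V₁ = q/y₁ = 17.4 ft/s. Fr₁ = V₁/√(g·y₁) = 2.31.
Sequent-depth ratio: y₂/y₁ = ½[√(1 + 8Fr₁²) − 1] = ½[√43.72 − 1] = 2.81.
y₂ = 2.81 × 1.77 = 4.97 ft.
E₁ = y₁ + V₁²/2g = 6.50 ft. ΔE = (y₂ − y₁)³/(4y₁y₂) = 0.929 ft. ΔE/E₁ = 0.929/6.50 = 0.143.

ΔE/E₁ = 0.143 (14.3%)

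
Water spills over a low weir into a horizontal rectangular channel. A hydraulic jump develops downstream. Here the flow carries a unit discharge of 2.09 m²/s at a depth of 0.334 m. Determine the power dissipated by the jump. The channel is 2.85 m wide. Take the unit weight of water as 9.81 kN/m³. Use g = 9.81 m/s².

P = 44.0 kW

V₁ = q/y₁ = 2.09/0.334 = 6.26 m/s. Fr₁ = V₁/√(g·y₁) = 6.26/√(9.81×0.334) = 3.46.
From the momentum equation for a rectangular channel, y₂/y₁ = ½[√(1 + 8Fr₁²) − 1] = ½[√96.60 − 1] = 4.41.
y₂ = 4.41 × 0.334 = 1.47 m.
V₂ = q/y₂ = 2.09/1.47 = 1.42 m/s. E₁ = y₁ + V₁²/2g = 2.33 m; E₂ = y₂ + V₂²/2g = 1.58 m. ΔE = E₁ − E₂ = 0.753 m.
Q = q·b = 2.09 × 2.85 = 5.96 m³/s. P = γ·Q·ΔE = 9.81 × 5.96 × 0.753 = 44.0 kW.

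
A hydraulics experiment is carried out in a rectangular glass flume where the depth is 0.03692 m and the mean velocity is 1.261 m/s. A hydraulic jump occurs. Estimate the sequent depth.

y₂ = 0.09249 m

Fr₁ = V₁/√(g·y₁) = 1.261/√(9.81×0.03692) = 2.095.
Bélanger equation: y₂/y₁ = ½[√(1 + 8Fr₁²) − 1] = ½[√36.123 − 1] = 2.505.
y₂ = 2.505 × 0.03692 = 0.09249 m.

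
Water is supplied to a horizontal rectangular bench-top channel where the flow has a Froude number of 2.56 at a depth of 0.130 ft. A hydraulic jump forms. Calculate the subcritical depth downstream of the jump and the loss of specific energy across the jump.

Fr₁ = 2.56 (given).
Bélanger equation: y₂/y₁ = ½[√(1 + 8Fr₁²) − 1] = ½[√53.43 − 1] = 3.15.
y₂ = 3.15 × 0.130 = 0.410 ft.
Head loss: ΔE = (y₂ − y₁)³/(4y₁y₂) = (0.410 − 0.130)³/(4×0.130×0.410) = 0.0220/0.213 = 0.103 ft.

y₂ = 0.410 ft; ΔE = 0.103 ft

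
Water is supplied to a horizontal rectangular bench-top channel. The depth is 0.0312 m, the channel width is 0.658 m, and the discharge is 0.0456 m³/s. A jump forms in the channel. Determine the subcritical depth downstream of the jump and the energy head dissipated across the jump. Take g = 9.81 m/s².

y₂ = 0.162 m; ΔE = 0.111 m

q = Q/b = 0.0456/0.658 = 0.0693 m²/s; V₁ = q/y₁ = 2.22 m/s. Fr₁ = V₁/√(g·y₁) = 4.01.
Bélanger equation: y₂/y₁ = ½[√(1 + 8Fr₁²) − 1] = ½[√130.0 − 1] = 5.20.
y₂ = 5.20 × 0.0312 = 0.162 m.
Head loss: ΔE = (y₂ − y₁)³/(4y₁y₂) = (0.162 − 0.0312)³/(4×0.0312×0.162) = 0.00225/0.0202 = 0.111 m.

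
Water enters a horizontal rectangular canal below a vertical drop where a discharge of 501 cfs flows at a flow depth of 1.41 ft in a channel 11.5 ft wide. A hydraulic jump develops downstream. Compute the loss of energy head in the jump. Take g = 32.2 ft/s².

q = Q/b = 501/11.5 = 43.6 ft²/s; V₁ = q/y₁ = 30.9 ft/s. Fr₁ = V₁/√(g·y₁) = 4.59.
Sequent-depth ratio: y₂/y₁ = ½[√(1 + 8Fr₁²) − 1] = ½[√169.2 − 1] = 6.00.
y₂ = 6.00 × 1.41 = 8.47 ft.
Head loss: ΔE = (y₂ − y₁)³/(4y₁y₂) = (8.47 − 1.41)³/(4×1.41×8.47) = 351/47.7 = 7.36 ft.

ΔE = 7.36 ft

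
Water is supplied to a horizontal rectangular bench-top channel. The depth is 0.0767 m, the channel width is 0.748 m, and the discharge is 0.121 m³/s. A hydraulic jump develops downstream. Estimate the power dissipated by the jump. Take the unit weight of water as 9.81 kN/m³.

q = Q/b = 0.121/0.748 = 0.162 m²/s; V₁ = q/y₁ = 2.11 m/s. Fr₁ = V₁/√(g·y₁) = 2.43.
Conjugate-depth relation: y₂/y₁ = ½[√(1 + 8Fr₁²) − 1] = ½[√48.29 − 1] = 2.97.
y₂ = 2.97 × 0.0767 = 0.228 m.
V₂ = q/y₂ = 0.162/0.228 = 0.709 m/s. E₁ = y₁ + V₁²/2g = 0.303 m; E₂ = y₂ + V₂²/2g = 0.254 m. ΔE = E₁ − E₂ = 0.0496 m.
P = γ·Q·ΔE = 9.81 × 0.121 × 0.0496 = 0.0589 kW.

P = 0.0589 kW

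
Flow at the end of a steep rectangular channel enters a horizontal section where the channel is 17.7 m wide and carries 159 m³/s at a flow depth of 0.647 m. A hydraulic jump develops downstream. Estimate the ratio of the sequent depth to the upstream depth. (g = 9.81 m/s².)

q = Q/b = 159/17.7 = 8.98 m²/s; V₁ = q/y₁ = 13.9 m/s. Fr₁ = V₁/√(g·y₁) = 5.51.
By Bélanger, y₂/y₁ = ½[√(1 + 8Fr₁²) − 1] = ½[√244.0 − 1] = 7.31.

y₂/y₁ = 7.31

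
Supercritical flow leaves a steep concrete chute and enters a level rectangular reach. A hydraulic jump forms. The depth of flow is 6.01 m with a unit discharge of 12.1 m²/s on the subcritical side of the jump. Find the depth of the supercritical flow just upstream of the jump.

V₂ = q/y₂ = 12.1/6.01 = 2.01 m/s; Fr₂ = V₂/√(g·y₂) = 0.262.
From the momentum equation (using Fr₂), y₁/y₂ = ½[√(1 + 8Fr₂²) − 1] = ½[√1.550 − 1] = 0.122.
y₁ = 0.122 × 6.01 = 0.736 m.

y₁ = 0.736 m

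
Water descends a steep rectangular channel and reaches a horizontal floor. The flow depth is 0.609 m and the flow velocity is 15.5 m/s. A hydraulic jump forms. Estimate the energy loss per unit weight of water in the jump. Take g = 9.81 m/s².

ΔE = 7.52 m

Fr₁ = V₁/√(g·y₁) = 15.5/√(9.81×0.609) = 6.34.
By Bélanger, y₂/y₁ = ½[√(1 + 8Fr₁²) − 1] = ½[√322.7 − 1] = 8.48.
y₂ = 8.48 × 0.609 = 5.17 m.
q = V₁·y₁ = 15.5 × 0.609 = 9.44 m²/s. V₂ = q/y₂ = 9.44/5.17 = 1.83 m/s. E₁ = y₁ + V₁²/2g = 12.9 m; E₂ = y₂ + V₂²/2g = 5.34 m. ΔE = E₁ − E₂ = 7.52 m.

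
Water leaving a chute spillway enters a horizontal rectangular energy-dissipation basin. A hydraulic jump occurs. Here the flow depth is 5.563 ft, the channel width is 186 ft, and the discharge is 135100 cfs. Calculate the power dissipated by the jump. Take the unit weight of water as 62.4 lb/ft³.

q = Q/b = 135100/186 = 726.3 ft²/s; V₁ = q/y₁ = 130.6 ft/s. Fr₁ = V₁/√(g·y₁) = 9.756.
Conjugate-depth relation: y₂/y₁ = ½[√(1 + 8Fr₁²) − 1] = ½[√762.36 − 1] = 13.31.
y₂ = 13.31 × 5.563 = 74.02 ft.
Head loss: ΔE = (y₂ − y₁)³/(4y₁y₂) = (74.02 − 5.563)³/(4×5.563×74.02) = 320790/1647 = 194.8 ft.
P = γ·Q·ΔE/550 = 62.4 × 135100 × 194.8 / 550 = 2985314 hp.

P = 2985314 hp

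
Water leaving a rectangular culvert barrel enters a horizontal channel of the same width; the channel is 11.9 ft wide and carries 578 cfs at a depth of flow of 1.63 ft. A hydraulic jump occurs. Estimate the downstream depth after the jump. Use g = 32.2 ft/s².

q = Q/b = 578/11.9 = 48.6 ft²/s; V₁ = q/y₁ = 29.8 ft/s. Fr₁ = V₁/√(g·y₁) = 4.11.
By Bélanger, y₂/y₁ = ½[√(1 + 8Fr₁²) − 1] = ½[√136.3 − 1] = 5.34.
y₂ = 5.34 × 1.63 = 8.70 ft.

y₂ = 8.70 ft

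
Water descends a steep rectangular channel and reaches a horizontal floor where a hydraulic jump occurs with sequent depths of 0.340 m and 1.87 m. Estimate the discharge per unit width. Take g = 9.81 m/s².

For a rectangular channel the momentum equation gives q² = ½·g·y₁·y₂·(y₁ + y₂) = ½×9.81×0.340×1.87×2.21 = 6.89.
q = √6.89 = 2.63 m²/s.

q = 2.63 m²/s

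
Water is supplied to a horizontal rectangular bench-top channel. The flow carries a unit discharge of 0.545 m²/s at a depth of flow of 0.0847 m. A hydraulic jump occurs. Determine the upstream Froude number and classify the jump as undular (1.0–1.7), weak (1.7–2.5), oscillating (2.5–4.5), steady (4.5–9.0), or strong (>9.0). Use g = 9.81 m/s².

V₁ = q/y₁ = 0.545/0.0847 = 6.43 m/s. Fr₁ = V₁/√(g·y₁) = 6.43/√(9.81×0.0847) = 7.06.
Fr₁ = 7.06 lies in the steady range.

Fr₁ = 7.06; steady jump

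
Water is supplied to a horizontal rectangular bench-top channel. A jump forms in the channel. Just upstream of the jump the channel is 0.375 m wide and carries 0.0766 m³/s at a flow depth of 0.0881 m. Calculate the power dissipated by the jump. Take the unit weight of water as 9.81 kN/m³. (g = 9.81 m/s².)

P = 0.0474 kW

q = Q/b = 0.0766/0.375 = 0.204 m²/s; V₁ = q/y₁ = 2.32 m/s. Fr₁ = V₁/√(g·y₁) = 2.49.
Sequent-depth ratio: y₂/y₁ = ½[√(1 + 8Fr₁²) − 1] = ½[√50.76 − 1] = 3.06.
y₂ = 3.06 × 0.0881 = 0.270 m.
Head loss: ΔE = (y₂ − y₁)³/(4y₁y₂) = (0.270 − 0.0881)³/(4×0.0881×0.270) = 0.00600/0.0951 = 0.0631 m.
P = γ·Q·ΔE = 9.81 × 0.0766 × 0.0631 = 0.0474 kW.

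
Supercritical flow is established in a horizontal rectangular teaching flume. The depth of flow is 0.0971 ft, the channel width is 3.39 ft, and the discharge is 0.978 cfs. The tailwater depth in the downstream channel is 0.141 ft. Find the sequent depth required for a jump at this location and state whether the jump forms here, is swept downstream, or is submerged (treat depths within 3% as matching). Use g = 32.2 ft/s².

y₂ = 0.187 ft; the jump is swept downstream

q = Q/b = 0.978/3.39 = 0.288 ft²/s; V₁ = q/y₁ = 2.97 ft/s. Fr₁ = V₁/√(g·y₁) = 1.68.
From the momentum equation for a rectangular channel, y₂/y₁ = ½[√(1 + 8Fr₁²) − 1] = ½[√23.59 − 1] = 1.93.
y₂ = 1.93 × 0.0971 = 0.187 ft.
Tailwater y_tw = 0.141 ft: y_tw < y₂, so the jump is swept downstream.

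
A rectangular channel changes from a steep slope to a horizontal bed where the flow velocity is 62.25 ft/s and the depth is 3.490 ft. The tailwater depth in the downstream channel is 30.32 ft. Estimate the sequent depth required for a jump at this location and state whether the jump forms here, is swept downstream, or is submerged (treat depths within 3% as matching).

y₂ = 27.29 ft; the jump is submerged

Fr₁ = V₁/√(g·y₁) = 62.25/√(32.2×3.490) = 5.872.
Sequent-depth ratio: y₂/y₁ = ½[√(1 + 8Fr₁²) − 1] = ½[√276.86 − 1] = 7.820.
y₂ = 7.820 × 3.490 = 27.29 ft.
Tailwater y_tw = 30.32 ft: y_tw > y₂, so the jump is submerged.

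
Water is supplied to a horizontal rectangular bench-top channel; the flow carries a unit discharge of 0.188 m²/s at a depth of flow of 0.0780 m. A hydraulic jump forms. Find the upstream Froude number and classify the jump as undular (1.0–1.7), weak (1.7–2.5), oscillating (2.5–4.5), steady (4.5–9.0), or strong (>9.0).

Fr₁ = 2.76; oscillating jump

V₁ = q/y₁ = 0.188/0.0780 = 2.41 m/s. Fr₁ = V₁/√(g·y₁) = 2.41/√(9.81×0.0780) = 2.76.
Fr₁ = 2.76 lies in the oscillating range.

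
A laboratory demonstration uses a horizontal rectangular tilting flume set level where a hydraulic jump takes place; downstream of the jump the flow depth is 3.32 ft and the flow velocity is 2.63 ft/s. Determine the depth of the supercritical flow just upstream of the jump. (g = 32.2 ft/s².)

y₁ = 0.385 ft

Fr₂ = V₂/√(g·y₂) = 2.63/√(32.2×3.32) = 0.254.
Since the conjugate-depth ratio holds either way, y₁/y₂ = ½[√(1 + 8Fr₂²) − 1] = ½[√1.518 − 1] = 0.116.
y₁ = 0.116 × 3.32 = 0.385 ft.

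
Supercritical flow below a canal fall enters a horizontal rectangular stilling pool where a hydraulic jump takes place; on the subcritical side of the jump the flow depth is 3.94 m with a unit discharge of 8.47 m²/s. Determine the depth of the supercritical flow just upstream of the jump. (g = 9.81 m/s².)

V₂ = q/y₂ = 8.47/3.94 = 2.15 m/s; Fr₂ = V₂/√(g·y₂) = 0.346.
Applying the sequent-depth relation in reverse, y₁/y₂ = ½[√(1 + 8Fr₂²) − 1] = ½[√1.957 − 1] = 0.199.
y₁ = 0.199 × 3.94 = 0.786 m.

y₁ = 0.786 m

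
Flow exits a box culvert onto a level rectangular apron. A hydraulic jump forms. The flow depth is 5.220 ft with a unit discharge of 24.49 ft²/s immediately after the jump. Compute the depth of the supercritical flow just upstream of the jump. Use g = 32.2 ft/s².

V₂ = q/y₂ = 24.49/5.220 = 4.692 ft/s; Fr₂ = V₂/√(g·y₂) = 0.3619.
The Bélanger relation is symmetric: y₁/y₂ = ½[√(1 + 8Fr₂²) − 1] = ½[√2.0476 − 1] = 0.2155.
y₁ = 0.2155 × 5.220 = 1.125 ft.

y₁ = 1.125 ft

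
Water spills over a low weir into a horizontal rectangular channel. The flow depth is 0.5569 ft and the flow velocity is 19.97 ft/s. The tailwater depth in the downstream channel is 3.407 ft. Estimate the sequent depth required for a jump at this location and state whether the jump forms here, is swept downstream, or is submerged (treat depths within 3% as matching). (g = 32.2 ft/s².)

y₂ = 3.446 ft; the jump forms here

Fr₁ = V₁/√(g·y₁) = 19.97/√(32.2×0.5569) = 4.716.
Conjugate-depth relation: y₂/y₁ = ½[√(1 + 8Fr₁²) − 1] = ½[√178.92 − 1] = 6.188.
y₂ = 6.188 × 0.5569 = 3.446 ft.
Tailwater y_tw = 3.407 ft: y_tw ≈ y₂, so the jump forms here.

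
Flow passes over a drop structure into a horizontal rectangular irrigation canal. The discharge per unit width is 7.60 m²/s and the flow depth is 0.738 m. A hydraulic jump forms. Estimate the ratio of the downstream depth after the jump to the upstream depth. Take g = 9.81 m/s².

V₁ = q/y₁ = 7.60/0.738 = 10.3 m/s. Fr₁ = V₁/√(g·y₁) = 10.3/√(9.81×0.738) = 3.83.
Conjugate-depth relation: y₂/y₁ = ½[√(1 + 8Fr₁²) − 1] = ½[√118.2 − 1] = 4.94.

y₂/y₁ = 4.94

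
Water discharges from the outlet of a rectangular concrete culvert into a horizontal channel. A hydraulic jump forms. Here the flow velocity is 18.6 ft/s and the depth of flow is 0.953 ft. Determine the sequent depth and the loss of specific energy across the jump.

y₂ = 4.07 ft; ΔE = 1.96 ft

Fr₁ = V₁/√(g·y₁) = 18.6/√(32.2×0.953) = 3.36.
By Bélanger, y₂/y₁ = ½[√(1 + 8Fr₁²) − 1] = ½[√91.19 − 1] = 4.27.
y₂ = 4.27 × 0.953 = 4.07 ft.
q = V₁·y₁ = 18.6 × 0.953 = 17.7 ft²/s. V₂ = q/y₂ = 17.7/4.07 = 4.35 ft/s. E₁ = y₁ + V₁²/2g = 6.33 ft; E₂ = y₂ + V₂²/2g = 4.37 ft. ΔE = E₁ − E₂ = 1.96 ft.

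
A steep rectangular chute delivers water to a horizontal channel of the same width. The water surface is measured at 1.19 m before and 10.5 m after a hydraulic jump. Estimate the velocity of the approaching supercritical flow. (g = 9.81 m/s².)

For a rectangular channel the momentum equation gives q² = ½·g·y₁·y₂·(y₁ + y₂) = ½×9.81×1.19×10.5×11.7 = 716.
q = √716 = 26.8 m²/s.
V₁ = q/y₁ = 26.8/1.19 = 22.5 m/s.

V₁ = 22.5 m/s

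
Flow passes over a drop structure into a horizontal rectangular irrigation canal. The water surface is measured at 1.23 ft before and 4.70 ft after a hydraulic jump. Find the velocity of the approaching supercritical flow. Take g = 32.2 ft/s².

V₁ = 19.1 ft/s

For a rectangular channel the momentum equation gives q² = ½·g·y₁·y₂·(y₁ + y₂) = ½×32.2×1.23×4.70×5.93 = 552.
q = √552 = 23.5 ft²/s.
V₁ = q/y₁ = 23.5/1.23 = 19.1 ft/s.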